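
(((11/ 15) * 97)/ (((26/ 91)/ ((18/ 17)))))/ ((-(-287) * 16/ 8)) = 0.46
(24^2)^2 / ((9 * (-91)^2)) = 36864 / 8281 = 4.45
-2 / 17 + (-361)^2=2215455 / 17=130320.88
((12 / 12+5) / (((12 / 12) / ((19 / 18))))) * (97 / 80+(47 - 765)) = -1089517 / 240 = -4539.65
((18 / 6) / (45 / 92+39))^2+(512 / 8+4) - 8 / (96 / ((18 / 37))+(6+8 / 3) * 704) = 235562329341 / 3463922602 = 68.00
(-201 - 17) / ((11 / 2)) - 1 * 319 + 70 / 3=-11065 / 33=-335.30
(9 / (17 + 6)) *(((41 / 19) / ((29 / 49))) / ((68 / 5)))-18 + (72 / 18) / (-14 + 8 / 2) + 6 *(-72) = -1940240503 / 4308820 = -450.30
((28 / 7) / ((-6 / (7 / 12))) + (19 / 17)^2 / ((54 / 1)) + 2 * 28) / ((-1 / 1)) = -434114 / 7803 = -55.63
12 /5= 2.40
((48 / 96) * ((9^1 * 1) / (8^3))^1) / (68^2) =9 / 4734976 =0.00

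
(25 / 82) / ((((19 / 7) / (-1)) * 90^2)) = -7 / 504792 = -0.00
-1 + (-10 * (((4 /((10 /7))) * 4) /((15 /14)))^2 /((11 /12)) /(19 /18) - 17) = -29973738 /26125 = -1147.32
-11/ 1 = -11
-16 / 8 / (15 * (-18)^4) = -1 / 787320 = -0.00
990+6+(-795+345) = 546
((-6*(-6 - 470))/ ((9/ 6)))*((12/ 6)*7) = 26656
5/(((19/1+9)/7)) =1.25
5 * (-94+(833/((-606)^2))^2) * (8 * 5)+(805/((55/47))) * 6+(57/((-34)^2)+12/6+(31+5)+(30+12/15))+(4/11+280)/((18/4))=-14541.39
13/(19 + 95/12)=156/323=0.48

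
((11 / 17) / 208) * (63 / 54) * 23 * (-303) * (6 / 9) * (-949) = 13057583 / 816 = 16001.94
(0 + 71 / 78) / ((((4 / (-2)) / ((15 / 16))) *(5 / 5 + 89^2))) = -355 / 6591104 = -0.00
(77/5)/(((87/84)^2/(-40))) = -482944/841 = -574.25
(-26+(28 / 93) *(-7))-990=-94684 / 93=-1018.11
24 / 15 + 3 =23 / 5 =4.60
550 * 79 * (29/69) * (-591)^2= 146703841350/23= 6378427884.78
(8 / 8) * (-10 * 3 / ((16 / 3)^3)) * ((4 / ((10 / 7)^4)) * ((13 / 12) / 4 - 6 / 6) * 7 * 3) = 9529569 / 3276800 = 2.91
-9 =-9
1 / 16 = 0.06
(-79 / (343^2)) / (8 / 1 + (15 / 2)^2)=-316 / 30235793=-0.00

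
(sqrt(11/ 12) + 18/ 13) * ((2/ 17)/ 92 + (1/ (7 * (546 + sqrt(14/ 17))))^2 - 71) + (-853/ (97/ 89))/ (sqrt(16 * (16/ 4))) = -1511881745449556233351/ 7708290222327392152 - 54250470669005869 * sqrt(33)/ 4584629394722874 - 918 * sqrt(238)/ 44947347007087 - 221 * sqrt(7854)/ 89894694014174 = -264.11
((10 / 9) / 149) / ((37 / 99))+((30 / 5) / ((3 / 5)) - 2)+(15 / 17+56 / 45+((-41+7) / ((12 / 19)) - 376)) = -419.69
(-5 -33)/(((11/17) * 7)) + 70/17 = -5592/1309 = -4.27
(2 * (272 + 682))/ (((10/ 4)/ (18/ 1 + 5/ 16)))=139761/ 10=13976.10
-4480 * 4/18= -8960/9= -995.56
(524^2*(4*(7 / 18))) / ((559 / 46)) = 176826944 / 5031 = 35147.47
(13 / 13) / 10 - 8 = -79 / 10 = -7.90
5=5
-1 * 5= -5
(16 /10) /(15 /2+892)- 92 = -827524 /8995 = -92.00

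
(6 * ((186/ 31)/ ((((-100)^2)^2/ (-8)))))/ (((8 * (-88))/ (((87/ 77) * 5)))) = 783/ 33880000000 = 0.00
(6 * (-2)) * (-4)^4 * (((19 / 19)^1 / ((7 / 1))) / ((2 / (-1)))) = 1536 / 7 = 219.43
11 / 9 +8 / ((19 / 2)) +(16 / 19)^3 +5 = 472952 / 61731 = 7.66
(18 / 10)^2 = 3.24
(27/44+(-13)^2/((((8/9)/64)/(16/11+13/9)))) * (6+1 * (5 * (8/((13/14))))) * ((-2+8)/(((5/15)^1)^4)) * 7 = 5889590420.54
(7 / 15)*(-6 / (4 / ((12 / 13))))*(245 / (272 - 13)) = -294 / 481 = -0.61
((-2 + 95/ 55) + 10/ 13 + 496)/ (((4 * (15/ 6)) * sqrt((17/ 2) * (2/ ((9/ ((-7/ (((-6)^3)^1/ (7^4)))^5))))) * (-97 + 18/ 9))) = -29812764096 * sqrt(714)/ 111880162542223075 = -0.00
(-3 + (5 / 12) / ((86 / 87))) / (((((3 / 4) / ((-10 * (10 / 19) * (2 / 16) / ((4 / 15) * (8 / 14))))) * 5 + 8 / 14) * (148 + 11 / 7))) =1086575 / 18728736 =0.06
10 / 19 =0.53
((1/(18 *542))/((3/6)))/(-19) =-1/92682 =-0.00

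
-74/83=-0.89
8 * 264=2112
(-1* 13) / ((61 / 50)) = -650 / 61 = -10.66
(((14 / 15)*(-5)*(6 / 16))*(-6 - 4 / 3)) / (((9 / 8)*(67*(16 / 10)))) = 385 / 3618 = 0.11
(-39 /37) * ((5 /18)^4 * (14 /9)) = -0.01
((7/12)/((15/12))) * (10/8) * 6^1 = 7/2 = 3.50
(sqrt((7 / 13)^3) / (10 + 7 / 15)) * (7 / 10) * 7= 1029 * sqrt(91) / 53066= 0.18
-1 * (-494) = 494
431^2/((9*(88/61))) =14307.35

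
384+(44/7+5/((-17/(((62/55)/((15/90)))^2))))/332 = 2294495603/5975585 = 383.98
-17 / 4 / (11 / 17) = -289 / 44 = -6.57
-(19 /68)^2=-361 /4624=-0.08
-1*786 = -786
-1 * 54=-54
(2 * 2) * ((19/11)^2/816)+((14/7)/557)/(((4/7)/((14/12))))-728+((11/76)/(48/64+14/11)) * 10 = -8454258720887/11624769354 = -727.26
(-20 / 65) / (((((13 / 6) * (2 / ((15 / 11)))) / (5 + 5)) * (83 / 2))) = -3600 / 154297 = -0.02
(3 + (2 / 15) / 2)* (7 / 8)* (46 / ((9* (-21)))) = -529 / 810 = -0.65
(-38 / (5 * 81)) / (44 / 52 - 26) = 494 / 132435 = 0.00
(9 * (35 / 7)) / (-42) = -15 / 14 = -1.07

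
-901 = -901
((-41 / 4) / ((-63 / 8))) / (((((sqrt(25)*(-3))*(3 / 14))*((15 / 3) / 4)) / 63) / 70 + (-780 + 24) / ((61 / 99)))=-3921568 / 3696697593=-0.00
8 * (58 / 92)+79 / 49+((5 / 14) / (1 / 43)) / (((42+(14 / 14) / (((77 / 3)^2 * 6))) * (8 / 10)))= 15969323831 / 2245159812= 7.11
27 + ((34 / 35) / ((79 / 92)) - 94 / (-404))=15842121 / 558530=28.36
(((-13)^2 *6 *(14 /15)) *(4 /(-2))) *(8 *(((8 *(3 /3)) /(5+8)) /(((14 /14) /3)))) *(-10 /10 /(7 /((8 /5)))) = 159744 /25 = 6389.76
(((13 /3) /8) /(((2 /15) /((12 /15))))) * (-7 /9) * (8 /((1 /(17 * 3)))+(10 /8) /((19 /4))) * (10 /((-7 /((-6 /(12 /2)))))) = -504205 /342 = -1474.28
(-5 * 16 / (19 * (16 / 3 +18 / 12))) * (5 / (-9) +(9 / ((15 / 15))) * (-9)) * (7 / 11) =822080 / 25707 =31.98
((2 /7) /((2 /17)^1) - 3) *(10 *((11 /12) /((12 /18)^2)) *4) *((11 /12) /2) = -605 /28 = -21.61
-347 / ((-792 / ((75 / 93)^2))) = 216875 / 761112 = 0.28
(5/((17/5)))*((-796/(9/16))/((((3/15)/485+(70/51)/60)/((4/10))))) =-617696000/17281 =-35744.23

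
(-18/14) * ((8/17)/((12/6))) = -36/119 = -0.30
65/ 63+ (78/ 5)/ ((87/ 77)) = 135551/ 9135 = 14.84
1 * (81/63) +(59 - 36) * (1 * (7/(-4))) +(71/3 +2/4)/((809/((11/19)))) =-50286953/1291164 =-38.95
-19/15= -1.27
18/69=6/23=0.26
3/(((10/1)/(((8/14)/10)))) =3/175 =0.02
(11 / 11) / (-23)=-1 / 23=-0.04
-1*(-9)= 9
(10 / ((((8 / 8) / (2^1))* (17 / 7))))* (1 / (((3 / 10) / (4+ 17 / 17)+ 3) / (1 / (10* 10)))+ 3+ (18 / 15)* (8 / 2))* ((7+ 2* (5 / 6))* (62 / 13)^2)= 1285018448 / 101439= 12667.89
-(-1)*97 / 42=97 / 42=2.31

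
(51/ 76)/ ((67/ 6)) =153/ 2546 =0.06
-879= -879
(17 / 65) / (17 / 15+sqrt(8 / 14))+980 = 14313089 / 14599 - 1530*sqrt(7) / 14599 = 980.14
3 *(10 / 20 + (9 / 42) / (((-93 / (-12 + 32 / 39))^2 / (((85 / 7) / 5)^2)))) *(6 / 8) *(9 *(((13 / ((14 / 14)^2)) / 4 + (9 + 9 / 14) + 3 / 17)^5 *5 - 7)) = 217890790111395830982373831167 / 10890027160526011703296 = 20008287.11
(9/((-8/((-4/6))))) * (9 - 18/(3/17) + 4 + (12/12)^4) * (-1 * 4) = 264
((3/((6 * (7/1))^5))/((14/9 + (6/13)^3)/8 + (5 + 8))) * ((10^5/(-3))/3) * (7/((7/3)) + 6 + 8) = -466862500/1422011815749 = -0.00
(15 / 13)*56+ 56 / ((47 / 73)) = 92624 / 611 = 151.59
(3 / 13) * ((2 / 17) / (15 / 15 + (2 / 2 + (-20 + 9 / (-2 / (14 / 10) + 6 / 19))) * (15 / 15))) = -0.00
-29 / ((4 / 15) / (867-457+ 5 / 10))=-357135 / 8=-44641.88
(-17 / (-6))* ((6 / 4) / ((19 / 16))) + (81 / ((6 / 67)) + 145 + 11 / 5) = 200503 / 190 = 1055.28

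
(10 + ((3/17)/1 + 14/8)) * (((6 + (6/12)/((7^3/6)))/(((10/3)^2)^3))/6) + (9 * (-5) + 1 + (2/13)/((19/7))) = -506217068639109/11522056000000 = -43.93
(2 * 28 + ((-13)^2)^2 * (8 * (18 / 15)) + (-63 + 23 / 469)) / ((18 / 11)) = 3536219126 / 21105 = 167553.62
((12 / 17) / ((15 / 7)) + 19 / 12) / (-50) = -1951 / 51000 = -0.04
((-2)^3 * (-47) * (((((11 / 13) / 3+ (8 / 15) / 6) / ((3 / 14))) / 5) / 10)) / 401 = 571144 / 17593875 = 0.03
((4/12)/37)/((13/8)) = 8/1443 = 0.01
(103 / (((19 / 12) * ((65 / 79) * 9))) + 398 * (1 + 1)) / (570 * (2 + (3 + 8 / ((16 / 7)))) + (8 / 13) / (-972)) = 0.17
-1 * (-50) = 50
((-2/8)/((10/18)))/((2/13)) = -117/40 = -2.92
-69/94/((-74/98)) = 3381/3478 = 0.97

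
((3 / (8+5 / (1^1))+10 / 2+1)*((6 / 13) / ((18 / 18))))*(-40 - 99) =-67554 / 169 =-399.73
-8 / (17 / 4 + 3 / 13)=-416 / 233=-1.79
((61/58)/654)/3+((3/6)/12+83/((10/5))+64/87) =9622097/227592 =42.28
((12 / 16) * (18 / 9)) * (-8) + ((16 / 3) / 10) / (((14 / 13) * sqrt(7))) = -12 + 52 * sqrt(7) / 735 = -11.81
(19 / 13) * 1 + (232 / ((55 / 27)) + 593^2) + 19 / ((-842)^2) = 178312607607153 / 506909260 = 351764.35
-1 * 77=-77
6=6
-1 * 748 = -748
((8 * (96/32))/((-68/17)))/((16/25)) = -75/8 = -9.38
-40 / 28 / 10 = -1 / 7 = -0.14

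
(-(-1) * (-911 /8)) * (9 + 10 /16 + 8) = -2007.05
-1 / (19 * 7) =-1 / 133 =-0.01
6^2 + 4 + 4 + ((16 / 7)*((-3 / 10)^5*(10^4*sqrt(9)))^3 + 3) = -774799853 / 875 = -885485.55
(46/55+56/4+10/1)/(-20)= -683/550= -1.24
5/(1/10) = 50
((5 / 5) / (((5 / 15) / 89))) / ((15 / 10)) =178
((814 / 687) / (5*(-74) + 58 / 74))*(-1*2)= 60236 / 9385107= 0.01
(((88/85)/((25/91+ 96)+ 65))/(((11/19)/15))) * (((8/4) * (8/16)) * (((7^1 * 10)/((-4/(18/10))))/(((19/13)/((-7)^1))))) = 521703/20791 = 25.09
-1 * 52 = -52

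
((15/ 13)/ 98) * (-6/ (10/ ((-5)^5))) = 28125/ 1274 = 22.08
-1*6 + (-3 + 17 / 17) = -8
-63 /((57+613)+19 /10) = -630 /6719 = -0.09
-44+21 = -23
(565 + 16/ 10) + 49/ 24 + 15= 70037/ 120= 583.64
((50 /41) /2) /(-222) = -0.00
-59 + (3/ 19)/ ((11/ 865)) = -9736/ 209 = -46.58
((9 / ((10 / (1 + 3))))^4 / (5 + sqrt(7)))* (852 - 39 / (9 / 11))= 17669.57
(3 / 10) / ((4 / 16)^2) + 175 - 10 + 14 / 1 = 919 / 5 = 183.80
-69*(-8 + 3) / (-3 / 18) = -2070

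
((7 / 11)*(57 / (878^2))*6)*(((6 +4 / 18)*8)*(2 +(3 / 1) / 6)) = 74480 / 2119931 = 0.04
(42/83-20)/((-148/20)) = 8090/3071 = 2.63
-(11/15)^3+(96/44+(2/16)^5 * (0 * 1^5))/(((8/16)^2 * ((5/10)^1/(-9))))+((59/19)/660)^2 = -371472130361/2358774000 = -157.49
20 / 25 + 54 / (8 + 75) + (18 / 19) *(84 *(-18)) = -11283202 / 7885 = -1430.97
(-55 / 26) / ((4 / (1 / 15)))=-11 / 312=-0.04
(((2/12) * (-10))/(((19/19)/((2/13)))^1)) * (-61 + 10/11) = 6610/429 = 15.41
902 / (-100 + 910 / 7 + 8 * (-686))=-451 / 2729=-0.17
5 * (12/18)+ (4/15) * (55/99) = 94/27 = 3.48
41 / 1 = 41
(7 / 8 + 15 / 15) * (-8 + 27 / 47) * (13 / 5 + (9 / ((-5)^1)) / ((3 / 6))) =5235 / 376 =13.92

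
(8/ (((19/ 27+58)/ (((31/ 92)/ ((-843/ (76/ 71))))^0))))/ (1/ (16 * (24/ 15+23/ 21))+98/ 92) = 22495104/ 179661335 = 0.13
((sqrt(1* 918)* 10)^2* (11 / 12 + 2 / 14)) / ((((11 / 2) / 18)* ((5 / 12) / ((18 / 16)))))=66178620 / 77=859462.60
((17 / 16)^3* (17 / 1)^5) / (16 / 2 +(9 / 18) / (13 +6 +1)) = 34878787205 / 164352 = 212220.04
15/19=0.79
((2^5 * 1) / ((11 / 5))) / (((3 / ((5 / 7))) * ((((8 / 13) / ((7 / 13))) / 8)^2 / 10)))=56000 / 33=1696.97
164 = 164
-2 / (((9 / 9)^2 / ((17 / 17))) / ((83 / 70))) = -83 / 35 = -2.37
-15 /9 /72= -5 /216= -0.02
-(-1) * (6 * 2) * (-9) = -108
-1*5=-5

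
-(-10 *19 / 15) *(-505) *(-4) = 76760 / 3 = 25586.67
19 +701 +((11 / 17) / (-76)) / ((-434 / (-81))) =403723269 / 560728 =720.00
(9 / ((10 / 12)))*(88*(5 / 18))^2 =19360 / 3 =6453.33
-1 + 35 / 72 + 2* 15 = 2123 / 72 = 29.49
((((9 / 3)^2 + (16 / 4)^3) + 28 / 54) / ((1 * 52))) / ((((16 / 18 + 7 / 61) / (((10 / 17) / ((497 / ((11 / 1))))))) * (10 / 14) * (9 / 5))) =6659675 / 466870014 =0.01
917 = 917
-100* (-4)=400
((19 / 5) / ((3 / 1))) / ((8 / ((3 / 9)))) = 19 / 360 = 0.05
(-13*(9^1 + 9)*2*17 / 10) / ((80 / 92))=-45747 / 50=-914.94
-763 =-763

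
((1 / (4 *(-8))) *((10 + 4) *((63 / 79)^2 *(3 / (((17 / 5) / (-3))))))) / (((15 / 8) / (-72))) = -3000564 / 106097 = -28.28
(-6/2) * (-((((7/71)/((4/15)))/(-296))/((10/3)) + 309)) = 155854467/168128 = 927.00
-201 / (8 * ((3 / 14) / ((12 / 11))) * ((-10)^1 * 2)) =1407 / 220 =6.40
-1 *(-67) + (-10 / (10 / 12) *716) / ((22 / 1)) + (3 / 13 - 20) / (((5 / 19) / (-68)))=4784.82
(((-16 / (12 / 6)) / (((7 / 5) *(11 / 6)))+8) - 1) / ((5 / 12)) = 3588 / 385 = 9.32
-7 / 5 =-1.40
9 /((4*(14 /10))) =45 /28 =1.61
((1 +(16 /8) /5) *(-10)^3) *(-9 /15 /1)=840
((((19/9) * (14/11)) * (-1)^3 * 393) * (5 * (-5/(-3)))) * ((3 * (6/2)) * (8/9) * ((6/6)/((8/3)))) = -871150/33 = -26398.48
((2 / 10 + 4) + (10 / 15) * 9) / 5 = 51 / 25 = 2.04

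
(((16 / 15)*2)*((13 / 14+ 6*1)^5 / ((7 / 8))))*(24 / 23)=549589776448 / 13529635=40621.18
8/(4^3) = 1/8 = 0.12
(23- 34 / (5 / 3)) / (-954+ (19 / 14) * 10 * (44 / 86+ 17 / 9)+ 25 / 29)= -1021293 / 361600370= -0.00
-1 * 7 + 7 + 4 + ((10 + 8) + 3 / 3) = 23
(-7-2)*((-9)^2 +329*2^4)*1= -48105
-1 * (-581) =581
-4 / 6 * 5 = -10 / 3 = -3.33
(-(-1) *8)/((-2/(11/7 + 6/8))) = -65/7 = -9.29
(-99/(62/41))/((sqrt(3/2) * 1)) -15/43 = -53.80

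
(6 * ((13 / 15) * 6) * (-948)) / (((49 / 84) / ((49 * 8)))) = -99380736 / 5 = -19876147.20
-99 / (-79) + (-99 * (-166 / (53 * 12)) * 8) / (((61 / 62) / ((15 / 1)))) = 805257387 / 255407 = 3152.84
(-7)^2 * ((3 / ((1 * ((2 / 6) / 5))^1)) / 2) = 2205 / 2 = 1102.50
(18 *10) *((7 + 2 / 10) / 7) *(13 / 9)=1872 / 7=267.43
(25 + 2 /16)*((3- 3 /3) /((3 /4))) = 67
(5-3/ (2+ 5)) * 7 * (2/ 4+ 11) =368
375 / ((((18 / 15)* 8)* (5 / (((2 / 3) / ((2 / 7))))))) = 875 / 48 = 18.23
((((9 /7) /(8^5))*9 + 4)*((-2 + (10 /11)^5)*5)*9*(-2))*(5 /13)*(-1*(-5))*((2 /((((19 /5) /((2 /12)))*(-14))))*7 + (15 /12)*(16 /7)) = 85785994863590625 /31935696945152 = 2686.21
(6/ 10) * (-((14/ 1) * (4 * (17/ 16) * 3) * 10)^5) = -10872823862919375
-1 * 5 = -5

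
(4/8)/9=1/18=0.06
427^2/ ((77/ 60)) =1562820/ 11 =142074.55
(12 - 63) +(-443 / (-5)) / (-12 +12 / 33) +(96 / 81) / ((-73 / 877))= -91899083 / 1261440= -72.85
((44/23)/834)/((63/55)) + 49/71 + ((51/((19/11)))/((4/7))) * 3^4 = 13648361714093/3260441268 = 4186.05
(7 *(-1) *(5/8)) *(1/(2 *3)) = -35/48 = -0.73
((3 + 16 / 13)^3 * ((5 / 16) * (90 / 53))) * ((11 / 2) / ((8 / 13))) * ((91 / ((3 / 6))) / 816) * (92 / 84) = 1052321875 / 11994112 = 87.74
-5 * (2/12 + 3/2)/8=-25/24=-1.04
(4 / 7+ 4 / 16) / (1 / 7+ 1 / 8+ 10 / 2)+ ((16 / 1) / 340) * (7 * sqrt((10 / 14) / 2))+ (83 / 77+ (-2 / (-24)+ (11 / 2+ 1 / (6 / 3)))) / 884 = 3040427 / 18535440+ 2 * sqrt(70) / 85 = 0.36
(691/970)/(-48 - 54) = -691/98940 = -0.01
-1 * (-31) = 31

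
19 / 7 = 2.71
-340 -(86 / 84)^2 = -601609 / 1764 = -341.05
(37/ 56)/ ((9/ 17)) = 1.25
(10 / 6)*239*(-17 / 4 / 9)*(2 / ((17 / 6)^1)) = -1195 / 9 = -132.78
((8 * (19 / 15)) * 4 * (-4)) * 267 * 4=-865792 / 5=-173158.40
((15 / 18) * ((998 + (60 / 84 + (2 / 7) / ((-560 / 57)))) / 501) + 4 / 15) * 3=11358251 / 1963920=5.78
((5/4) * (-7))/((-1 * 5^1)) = 7/4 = 1.75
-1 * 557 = -557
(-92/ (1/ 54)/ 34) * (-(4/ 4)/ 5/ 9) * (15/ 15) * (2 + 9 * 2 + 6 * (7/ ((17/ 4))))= 140208/ 1445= 97.03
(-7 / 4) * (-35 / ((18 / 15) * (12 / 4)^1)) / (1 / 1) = 1225 / 72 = 17.01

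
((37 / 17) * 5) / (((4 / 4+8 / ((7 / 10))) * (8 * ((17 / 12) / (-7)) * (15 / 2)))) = -1813 / 25143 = -0.07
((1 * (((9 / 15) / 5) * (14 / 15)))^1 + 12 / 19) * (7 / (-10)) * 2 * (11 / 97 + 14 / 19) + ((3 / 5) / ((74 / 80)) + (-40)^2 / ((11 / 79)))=102352584704622 / 8907449375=11490.67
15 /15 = 1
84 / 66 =14 / 11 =1.27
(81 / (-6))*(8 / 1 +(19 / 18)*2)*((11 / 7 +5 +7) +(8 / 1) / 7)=-4017 / 2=-2008.50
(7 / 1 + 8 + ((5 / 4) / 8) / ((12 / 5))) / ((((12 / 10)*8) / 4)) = 28925 / 4608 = 6.28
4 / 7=0.57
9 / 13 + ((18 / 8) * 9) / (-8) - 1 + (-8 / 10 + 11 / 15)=-18131 / 6240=-2.91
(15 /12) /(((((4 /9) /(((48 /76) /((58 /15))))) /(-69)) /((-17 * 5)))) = 11876625 /4408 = 2694.33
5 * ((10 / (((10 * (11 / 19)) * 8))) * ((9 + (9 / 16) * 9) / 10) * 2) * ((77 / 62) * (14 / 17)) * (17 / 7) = 29925 / 3968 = 7.54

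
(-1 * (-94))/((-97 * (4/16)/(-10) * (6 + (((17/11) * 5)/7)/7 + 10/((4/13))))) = 4053280/4042281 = 1.00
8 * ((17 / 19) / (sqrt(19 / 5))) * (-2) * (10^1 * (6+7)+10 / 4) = -973.06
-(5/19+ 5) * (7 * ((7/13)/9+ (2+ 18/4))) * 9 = -537250/247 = -2175.10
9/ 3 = 3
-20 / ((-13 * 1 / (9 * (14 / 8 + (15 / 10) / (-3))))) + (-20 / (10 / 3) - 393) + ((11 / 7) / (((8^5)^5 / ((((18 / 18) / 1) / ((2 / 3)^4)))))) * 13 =-20995414709247264877122008013 / 55006124792465627449131008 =-381.69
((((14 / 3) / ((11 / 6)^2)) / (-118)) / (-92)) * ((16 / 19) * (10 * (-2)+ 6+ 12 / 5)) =-0.00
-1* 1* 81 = -81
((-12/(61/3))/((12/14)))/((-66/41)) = 287/671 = 0.43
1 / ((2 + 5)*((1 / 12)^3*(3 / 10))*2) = 2880 / 7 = 411.43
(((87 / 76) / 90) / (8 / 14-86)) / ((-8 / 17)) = 3451 / 10907520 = 0.00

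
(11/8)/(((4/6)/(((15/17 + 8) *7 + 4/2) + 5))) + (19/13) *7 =67585/442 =152.91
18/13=1.38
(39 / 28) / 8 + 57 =57.17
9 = 9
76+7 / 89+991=94970 / 89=1067.08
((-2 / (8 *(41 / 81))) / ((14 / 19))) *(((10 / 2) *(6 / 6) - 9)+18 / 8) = 1539 / 1312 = 1.17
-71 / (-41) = 71 / 41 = 1.73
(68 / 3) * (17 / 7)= 1156 / 21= 55.05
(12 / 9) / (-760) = -0.00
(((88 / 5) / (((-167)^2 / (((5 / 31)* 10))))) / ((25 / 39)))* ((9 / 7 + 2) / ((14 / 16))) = 1262976 / 211816955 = 0.01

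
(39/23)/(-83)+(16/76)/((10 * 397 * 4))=-2939861/143995870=-0.02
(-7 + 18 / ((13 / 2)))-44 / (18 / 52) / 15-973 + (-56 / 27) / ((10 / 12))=-346856 / 351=-988.19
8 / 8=1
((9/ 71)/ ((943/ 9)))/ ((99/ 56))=504/ 736483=0.00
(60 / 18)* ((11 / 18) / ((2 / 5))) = 275 / 54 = 5.09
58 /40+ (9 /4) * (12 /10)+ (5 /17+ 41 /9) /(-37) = 455023 /113220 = 4.02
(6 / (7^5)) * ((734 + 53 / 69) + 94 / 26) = 0.26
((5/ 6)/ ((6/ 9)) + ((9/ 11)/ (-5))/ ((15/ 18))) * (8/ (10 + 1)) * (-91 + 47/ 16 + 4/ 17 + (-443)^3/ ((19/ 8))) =-11539870805303/ 411400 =-28050245.03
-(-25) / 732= 0.03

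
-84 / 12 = -7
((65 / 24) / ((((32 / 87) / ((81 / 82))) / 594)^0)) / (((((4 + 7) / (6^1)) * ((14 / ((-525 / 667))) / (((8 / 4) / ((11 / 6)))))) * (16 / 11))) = -14625 / 234784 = -0.06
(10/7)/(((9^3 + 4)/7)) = 10/733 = 0.01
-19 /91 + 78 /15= 2271 /455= 4.99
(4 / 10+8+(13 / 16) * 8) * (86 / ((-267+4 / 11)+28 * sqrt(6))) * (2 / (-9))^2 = -118119452 / 464784075 - 12403952 * sqrt(6) / 464784075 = -0.32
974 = 974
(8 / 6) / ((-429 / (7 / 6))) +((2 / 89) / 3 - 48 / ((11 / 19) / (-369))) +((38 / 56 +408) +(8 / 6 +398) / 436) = 32514628677161 / 1048755708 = 31003.05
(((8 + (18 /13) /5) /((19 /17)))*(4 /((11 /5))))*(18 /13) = 658512 /35321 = 18.64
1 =1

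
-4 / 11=-0.36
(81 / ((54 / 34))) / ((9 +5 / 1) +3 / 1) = 3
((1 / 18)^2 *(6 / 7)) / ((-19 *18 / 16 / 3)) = -4 / 10773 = -0.00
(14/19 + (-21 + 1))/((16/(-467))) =85461/152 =562.24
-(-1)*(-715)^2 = 511225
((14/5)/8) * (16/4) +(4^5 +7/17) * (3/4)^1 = 261701/340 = 769.71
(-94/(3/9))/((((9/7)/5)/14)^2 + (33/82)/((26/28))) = -12029490200/18502091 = -650.17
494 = 494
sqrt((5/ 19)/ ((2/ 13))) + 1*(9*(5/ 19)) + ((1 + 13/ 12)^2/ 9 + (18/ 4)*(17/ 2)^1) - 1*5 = sqrt(2470)/ 38 + 888943/ 24624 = 37.41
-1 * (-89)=89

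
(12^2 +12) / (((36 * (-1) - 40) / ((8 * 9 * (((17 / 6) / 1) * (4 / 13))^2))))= -27744 / 247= -112.32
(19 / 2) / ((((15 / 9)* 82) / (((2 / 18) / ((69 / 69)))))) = 19 / 2460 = 0.01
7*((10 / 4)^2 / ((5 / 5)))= 175 / 4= 43.75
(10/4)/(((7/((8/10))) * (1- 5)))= -0.07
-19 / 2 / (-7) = 19 / 14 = 1.36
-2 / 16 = -1 / 8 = -0.12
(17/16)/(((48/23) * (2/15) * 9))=1955/4608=0.42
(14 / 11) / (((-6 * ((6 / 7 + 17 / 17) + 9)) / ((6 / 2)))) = -0.06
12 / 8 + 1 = 2.50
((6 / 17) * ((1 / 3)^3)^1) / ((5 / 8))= 16 / 765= 0.02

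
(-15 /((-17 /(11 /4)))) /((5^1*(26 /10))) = 165 /884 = 0.19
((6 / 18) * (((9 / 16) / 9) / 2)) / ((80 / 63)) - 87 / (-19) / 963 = 202319 / 15613440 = 0.01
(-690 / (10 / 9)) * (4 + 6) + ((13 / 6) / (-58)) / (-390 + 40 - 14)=-6210.00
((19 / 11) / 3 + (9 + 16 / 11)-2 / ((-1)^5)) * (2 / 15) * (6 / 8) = 43 / 33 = 1.30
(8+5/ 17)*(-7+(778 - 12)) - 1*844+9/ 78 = 2409497/ 442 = 5451.35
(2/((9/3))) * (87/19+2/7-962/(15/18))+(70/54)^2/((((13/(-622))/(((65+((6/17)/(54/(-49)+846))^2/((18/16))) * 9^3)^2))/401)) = -822765914300206864111715996041687/11365657222041281250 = -72390526850011.53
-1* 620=-620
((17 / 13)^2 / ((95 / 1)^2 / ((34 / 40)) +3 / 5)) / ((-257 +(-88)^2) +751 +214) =24565 / 1289193017788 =0.00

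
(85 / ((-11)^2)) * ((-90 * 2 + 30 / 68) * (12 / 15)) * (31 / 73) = -34410 / 803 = -42.85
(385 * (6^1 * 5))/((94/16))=92400/47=1965.96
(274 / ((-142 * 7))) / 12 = -137 / 5964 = -0.02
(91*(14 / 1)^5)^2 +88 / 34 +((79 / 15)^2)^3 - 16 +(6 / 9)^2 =463830835454639047743857 / 193640625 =2395317797877584.04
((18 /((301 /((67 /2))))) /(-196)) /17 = -603 /1002932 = -0.00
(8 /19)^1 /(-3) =-8 /57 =-0.14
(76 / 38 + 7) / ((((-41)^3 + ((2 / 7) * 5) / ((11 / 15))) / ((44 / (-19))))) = 30492 / 100828573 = 0.00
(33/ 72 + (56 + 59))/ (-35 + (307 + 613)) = 2771/ 21240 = 0.13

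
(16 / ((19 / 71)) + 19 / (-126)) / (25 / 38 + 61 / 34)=2427175 / 99792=24.32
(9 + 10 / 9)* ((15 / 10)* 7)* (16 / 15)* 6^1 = 10192 / 15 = 679.47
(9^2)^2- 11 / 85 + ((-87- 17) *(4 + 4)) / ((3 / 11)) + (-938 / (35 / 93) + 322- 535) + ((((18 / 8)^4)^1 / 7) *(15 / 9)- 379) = 39472757 / 91392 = 431.91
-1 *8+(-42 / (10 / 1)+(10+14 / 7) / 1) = -1 / 5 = -0.20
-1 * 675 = -675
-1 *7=-7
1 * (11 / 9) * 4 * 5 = 220 / 9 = 24.44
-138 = -138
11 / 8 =1.38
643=643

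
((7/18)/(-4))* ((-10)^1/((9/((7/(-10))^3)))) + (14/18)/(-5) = -12481/64800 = -0.19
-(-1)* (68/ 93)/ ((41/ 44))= 2992/ 3813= 0.78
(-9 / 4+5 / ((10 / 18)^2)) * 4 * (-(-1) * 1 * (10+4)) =3906 / 5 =781.20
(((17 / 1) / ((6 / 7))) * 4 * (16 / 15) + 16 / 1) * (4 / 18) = 9056 / 405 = 22.36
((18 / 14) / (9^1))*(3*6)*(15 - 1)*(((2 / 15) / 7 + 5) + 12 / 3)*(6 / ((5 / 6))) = 409104 / 175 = 2337.74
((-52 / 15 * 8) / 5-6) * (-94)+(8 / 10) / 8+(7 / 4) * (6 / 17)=1384783 / 1275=1086.10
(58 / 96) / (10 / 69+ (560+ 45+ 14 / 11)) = 7337 / 7364336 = 0.00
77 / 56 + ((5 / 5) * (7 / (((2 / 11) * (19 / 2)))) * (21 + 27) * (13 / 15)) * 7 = 897941 / 760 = 1181.50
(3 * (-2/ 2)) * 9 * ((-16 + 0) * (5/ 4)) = 540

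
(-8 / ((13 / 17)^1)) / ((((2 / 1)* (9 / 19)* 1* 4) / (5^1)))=-1615 / 117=-13.80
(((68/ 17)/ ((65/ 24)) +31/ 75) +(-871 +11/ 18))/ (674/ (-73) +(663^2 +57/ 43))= -15948370663/ 8071726279500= -0.00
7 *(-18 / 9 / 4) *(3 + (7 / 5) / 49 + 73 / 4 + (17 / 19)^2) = -1115879 / 14440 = -77.28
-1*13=-13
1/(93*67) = 1/6231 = 0.00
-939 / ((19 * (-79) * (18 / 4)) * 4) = 313 / 9006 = 0.03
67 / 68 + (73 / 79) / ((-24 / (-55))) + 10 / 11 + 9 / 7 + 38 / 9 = 70881571 / 7445592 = 9.52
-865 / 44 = -19.66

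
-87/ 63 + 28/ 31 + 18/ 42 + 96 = 62464/ 651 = 95.95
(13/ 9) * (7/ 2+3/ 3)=13/ 2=6.50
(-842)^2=708964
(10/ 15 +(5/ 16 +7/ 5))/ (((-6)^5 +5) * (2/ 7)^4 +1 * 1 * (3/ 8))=-1370971/ 29624550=-0.05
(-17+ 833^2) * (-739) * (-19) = 9742656752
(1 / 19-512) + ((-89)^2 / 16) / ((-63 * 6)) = -58979395 / 114912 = -513.26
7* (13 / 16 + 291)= 2042.69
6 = 6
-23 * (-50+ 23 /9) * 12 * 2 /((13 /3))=78568 /13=6043.69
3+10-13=0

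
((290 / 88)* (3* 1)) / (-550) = -87 / 4840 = -0.02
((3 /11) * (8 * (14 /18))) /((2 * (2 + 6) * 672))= 1 /6336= 0.00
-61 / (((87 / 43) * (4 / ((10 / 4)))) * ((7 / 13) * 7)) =-170495 / 34104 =-5.00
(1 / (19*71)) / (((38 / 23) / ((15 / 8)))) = 345 / 410096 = 0.00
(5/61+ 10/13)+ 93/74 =123699/58682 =2.11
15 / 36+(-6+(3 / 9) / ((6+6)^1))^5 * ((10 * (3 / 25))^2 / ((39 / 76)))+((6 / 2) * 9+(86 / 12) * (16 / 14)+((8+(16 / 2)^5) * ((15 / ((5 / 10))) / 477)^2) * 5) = -6645038036691203 / 322006321728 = -20636.36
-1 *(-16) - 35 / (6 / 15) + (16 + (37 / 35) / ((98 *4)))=-761423 / 13720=-55.50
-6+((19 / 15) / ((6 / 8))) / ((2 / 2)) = -194 / 45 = -4.31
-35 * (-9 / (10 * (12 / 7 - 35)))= -441 / 466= -0.95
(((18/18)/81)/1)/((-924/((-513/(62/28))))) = 19/6138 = 0.00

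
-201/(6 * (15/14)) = -469/15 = -31.27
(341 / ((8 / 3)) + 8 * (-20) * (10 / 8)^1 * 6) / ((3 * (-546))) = 0.65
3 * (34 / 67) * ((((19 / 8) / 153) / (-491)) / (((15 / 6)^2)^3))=-304 / 1542046875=-0.00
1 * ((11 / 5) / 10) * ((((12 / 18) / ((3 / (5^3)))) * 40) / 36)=550 / 81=6.79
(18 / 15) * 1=6 / 5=1.20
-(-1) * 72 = 72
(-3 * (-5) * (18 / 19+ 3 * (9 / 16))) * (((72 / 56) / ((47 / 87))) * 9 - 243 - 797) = -4026382695 / 100016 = -40257.39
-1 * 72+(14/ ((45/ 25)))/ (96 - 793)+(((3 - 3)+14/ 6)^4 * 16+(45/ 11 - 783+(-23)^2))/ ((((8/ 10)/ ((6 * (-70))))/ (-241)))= 5876446267367/ 207009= 28387395.08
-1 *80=-80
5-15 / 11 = 40 / 11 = 3.64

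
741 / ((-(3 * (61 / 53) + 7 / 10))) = -178.43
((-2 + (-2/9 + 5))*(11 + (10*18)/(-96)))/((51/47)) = 85775/3672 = 23.36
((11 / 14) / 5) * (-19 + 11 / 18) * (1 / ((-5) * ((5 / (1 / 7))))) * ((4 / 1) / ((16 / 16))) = 3641 / 55125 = 0.07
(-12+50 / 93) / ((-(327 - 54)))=82 / 1953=0.04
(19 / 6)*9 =28.50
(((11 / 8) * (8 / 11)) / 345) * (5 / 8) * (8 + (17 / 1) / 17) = 3 / 184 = 0.02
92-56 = 36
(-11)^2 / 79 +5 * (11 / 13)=5918 / 1027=5.76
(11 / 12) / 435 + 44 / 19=229889 / 99180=2.32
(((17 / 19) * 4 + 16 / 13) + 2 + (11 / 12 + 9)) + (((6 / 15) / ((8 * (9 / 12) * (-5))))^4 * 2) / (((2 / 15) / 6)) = 11619611351 / 694687500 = 16.73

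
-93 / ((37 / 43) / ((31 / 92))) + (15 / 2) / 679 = -84149421 / 2311316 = -36.41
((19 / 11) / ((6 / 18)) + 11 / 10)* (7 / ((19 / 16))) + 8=45.03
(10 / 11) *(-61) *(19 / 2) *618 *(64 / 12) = -19100320 / 11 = -1736392.73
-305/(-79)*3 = 11.58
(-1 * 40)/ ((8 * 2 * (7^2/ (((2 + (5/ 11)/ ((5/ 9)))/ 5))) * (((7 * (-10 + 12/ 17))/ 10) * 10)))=527/ 1192268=0.00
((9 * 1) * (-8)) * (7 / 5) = -504 / 5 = -100.80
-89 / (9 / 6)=-59.33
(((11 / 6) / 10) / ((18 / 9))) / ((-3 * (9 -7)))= -11 / 720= -0.02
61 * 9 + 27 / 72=4395 / 8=549.38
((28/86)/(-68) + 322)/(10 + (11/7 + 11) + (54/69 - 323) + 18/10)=-126319795/116845964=-1.08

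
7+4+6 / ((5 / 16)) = 151 / 5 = 30.20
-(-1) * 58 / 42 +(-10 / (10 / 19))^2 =7610 / 21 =362.38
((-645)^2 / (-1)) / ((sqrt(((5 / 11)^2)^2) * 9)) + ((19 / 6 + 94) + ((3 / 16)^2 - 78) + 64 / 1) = -171759973 / 768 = -223645.80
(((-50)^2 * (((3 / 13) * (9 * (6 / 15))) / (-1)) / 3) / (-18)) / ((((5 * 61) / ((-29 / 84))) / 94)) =-4.09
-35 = -35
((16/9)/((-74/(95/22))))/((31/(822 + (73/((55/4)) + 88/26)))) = -5015544/1804231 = -2.78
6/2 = 3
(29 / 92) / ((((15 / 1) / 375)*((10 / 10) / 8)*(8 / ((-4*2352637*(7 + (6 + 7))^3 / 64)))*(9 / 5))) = -1066038640625 / 207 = -5149945123.79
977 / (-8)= -977 / 8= -122.12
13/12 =1.08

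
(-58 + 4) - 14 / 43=-2336 / 43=-54.33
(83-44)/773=39/773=0.05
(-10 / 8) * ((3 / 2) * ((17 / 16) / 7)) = -255 / 896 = -0.28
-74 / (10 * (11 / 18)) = -666 / 55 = -12.11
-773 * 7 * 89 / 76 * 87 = -41897373 / 76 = -551281.22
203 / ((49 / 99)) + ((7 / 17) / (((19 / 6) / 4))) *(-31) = 890877 / 2261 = 394.02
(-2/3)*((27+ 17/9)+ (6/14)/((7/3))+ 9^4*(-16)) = 92563190/1323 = 69964.62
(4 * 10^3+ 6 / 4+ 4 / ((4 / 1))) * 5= 40025 / 2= 20012.50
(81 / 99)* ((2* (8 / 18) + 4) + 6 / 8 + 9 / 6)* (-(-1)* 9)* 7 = 16191 / 44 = 367.98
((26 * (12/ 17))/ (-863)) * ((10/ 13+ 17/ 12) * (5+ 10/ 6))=-13640/ 44013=-0.31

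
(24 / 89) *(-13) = -312 / 89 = -3.51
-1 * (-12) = 12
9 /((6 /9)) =27 /2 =13.50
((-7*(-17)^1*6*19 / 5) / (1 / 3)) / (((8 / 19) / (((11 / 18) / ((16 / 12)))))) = 1417647 / 160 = 8860.29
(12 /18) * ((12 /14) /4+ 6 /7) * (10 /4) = 25 /14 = 1.79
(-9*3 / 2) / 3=-4.50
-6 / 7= -0.86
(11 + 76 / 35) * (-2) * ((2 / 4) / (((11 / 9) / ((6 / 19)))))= -24894 / 7315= -3.40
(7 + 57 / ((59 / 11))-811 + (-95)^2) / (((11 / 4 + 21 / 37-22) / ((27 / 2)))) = -970360668 / 163135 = -5948.21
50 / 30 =5 / 3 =1.67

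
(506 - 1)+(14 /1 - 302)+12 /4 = 220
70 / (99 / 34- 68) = -2380 / 2213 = -1.08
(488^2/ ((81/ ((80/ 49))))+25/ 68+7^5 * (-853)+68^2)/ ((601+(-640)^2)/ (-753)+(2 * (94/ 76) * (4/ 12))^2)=350368114252599529/ 13305472401312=26332.63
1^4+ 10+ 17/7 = 94/7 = 13.43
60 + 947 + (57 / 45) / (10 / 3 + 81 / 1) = 1273874 / 1265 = 1007.02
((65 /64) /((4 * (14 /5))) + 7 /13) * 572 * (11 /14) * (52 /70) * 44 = 507202839 /54880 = 9242.03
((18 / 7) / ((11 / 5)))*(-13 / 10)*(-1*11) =117 / 7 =16.71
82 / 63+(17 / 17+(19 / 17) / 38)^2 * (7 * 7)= 3876367 / 72828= 53.23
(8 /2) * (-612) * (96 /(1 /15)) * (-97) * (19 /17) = 382164480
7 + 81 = 88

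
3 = 3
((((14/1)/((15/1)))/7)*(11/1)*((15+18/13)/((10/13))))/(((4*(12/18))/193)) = 452199/200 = 2261.00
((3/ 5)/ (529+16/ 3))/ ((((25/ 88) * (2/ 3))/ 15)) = 3564/ 40075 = 0.09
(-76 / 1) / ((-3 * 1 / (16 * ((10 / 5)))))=2432 / 3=810.67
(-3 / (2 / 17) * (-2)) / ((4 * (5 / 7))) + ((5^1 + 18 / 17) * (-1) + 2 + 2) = 5369 / 340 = 15.79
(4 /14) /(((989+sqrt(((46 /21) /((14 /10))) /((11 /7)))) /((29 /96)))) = 13717 /157179632 - 29 *sqrt(53130) /75917762256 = 0.00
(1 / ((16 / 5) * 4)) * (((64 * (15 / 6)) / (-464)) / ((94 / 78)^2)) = -38025 / 2049952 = -0.02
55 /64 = 0.86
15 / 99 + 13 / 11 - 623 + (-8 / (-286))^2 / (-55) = -2097556223 / 3374085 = -621.67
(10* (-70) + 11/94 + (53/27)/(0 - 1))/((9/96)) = -28500560/3807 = -7486.36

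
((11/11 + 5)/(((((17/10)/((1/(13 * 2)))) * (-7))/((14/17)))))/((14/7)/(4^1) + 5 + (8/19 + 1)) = -0.00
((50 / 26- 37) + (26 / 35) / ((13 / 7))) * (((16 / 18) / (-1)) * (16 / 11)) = 288512 / 6435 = 44.83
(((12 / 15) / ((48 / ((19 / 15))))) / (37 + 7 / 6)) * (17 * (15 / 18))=323 / 41220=0.01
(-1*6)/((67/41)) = -246/67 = -3.67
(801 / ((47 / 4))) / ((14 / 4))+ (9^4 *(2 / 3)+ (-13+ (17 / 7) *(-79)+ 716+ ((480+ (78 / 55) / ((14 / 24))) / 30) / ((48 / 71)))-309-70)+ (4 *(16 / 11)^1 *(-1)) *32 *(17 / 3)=1264614781 / 361900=3494.38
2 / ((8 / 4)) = 1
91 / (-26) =-7 / 2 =-3.50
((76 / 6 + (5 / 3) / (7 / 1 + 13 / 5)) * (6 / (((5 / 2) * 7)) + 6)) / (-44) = -68413 / 36960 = -1.85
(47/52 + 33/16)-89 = -17895/208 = -86.03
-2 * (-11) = 22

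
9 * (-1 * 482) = -4338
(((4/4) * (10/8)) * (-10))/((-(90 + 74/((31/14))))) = 775/7652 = 0.10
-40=-40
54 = 54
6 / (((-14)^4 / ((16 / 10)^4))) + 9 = 13507161 / 1500625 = 9.00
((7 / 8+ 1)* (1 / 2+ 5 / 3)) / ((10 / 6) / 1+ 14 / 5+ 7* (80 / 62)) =30225 / 100432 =0.30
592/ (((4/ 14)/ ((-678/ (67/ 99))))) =-139076784/ 67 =-2075772.90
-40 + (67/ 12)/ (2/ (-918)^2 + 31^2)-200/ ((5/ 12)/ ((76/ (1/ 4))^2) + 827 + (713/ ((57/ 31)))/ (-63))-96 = -6327564331832259810413/ 46444983739765231874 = -136.24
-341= -341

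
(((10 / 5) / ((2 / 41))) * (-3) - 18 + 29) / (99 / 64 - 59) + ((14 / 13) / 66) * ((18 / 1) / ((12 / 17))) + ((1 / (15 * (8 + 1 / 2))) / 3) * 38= 1982945687 / 804490830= 2.46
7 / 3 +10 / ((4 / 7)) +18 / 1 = 227 / 6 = 37.83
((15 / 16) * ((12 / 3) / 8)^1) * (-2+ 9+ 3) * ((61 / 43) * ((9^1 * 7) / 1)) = 288225 / 688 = 418.93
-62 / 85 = -0.73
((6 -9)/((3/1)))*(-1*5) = 5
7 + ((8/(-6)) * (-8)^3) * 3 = 2055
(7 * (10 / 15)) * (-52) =-728 / 3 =-242.67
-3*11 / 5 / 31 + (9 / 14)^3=22443 / 425320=0.05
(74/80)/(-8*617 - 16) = -37/198080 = -0.00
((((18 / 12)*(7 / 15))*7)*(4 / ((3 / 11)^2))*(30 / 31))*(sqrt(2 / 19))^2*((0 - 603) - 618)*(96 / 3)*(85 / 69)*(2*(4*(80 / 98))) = -342916710400 / 40641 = -8437703.56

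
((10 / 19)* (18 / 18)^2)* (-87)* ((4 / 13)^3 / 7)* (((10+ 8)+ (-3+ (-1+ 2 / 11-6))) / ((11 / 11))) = -5011200 / 3214211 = -1.56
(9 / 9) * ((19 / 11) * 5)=95 / 11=8.64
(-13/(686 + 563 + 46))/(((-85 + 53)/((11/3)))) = 143/124320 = 0.00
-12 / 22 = -6 / 11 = -0.55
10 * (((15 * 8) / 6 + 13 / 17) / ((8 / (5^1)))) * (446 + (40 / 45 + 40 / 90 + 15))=12240275 / 204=60001.35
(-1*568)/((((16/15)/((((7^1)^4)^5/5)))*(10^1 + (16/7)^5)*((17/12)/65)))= -55701285117742782155018745/10341491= -5386194806700772853.26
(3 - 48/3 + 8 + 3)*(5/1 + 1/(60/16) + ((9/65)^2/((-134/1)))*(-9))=-8947357/849225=-10.54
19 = 19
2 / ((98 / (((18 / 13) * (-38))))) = -684 / 637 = -1.07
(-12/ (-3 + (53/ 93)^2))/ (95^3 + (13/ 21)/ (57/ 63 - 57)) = 20377044/ 3894849376451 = 0.00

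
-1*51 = -51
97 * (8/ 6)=129.33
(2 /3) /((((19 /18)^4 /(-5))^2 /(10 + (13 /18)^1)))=1969307769600 /16983563041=115.95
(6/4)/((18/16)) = 4/3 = 1.33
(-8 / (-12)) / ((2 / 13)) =13 / 3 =4.33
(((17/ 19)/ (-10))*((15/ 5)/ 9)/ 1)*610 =-1037/ 57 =-18.19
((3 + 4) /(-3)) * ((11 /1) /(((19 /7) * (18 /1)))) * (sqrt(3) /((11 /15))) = -245 * sqrt(3) /342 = -1.24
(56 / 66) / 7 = 4 / 33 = 0.12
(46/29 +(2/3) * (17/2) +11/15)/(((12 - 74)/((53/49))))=-30687/220255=-0.14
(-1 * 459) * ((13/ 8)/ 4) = -5967/ 32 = -186.47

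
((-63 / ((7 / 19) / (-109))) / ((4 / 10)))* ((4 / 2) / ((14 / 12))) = 559170 / 7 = 79881.43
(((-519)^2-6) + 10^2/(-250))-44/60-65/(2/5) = 8075741/30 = 269191.37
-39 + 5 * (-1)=-44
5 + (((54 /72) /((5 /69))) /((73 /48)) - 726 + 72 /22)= -2854351 /4015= -710.92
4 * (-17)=-68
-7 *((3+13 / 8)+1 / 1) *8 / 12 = -105 / 4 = -26.25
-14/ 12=-7/ 6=-1.17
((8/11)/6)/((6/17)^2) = 289/297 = 0.97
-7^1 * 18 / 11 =-126 / 11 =-11.45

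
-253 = -253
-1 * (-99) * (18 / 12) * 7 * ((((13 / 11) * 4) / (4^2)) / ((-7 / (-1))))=351 / 8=43.88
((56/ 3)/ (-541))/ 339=-56/ 550197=-0.00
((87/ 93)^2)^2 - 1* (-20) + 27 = 44112768/ 923521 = 47.77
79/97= 0.81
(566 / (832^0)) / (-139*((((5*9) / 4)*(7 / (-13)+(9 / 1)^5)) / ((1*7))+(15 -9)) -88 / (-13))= -103012 / 2400913381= -0.00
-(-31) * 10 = 310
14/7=2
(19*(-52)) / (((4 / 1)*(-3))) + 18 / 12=503 / 6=83.83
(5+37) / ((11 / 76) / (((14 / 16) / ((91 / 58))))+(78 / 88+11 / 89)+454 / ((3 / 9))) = 0.03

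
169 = 169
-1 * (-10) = 10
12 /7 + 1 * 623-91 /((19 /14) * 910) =624.64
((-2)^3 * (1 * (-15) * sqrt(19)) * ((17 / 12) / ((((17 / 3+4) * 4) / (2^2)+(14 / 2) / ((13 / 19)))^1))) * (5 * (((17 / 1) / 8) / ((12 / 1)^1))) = 32.97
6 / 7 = 0.86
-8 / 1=-8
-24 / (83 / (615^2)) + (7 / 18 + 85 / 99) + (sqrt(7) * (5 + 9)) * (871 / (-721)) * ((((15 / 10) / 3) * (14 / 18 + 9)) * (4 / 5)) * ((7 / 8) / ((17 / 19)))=-1797304699 / 16434 - 5097092 * sqrt(7) / 78795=-109536.17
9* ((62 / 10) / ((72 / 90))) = 279 / 4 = 69.75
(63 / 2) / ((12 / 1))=21 / 8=2.62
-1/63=-0.02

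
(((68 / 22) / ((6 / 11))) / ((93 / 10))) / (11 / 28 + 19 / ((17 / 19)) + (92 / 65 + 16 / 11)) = 57857800 / 2326211883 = 0.02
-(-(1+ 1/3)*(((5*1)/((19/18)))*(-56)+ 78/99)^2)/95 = 109993049104/112041765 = 981.71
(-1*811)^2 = 657721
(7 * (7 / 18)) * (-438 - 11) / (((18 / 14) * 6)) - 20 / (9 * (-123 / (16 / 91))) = -574588597 / 3626532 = -158.44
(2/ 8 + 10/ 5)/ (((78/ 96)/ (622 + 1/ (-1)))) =22356/ 13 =1719.69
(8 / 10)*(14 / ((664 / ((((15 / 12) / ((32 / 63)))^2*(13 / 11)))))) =1805895 / 14958592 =0.12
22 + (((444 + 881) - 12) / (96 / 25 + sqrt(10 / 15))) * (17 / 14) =42210446 / 92393 - 13950625 * sqrt(6) / 369572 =364.39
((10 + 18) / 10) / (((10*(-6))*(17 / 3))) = -7 / 850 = -0.01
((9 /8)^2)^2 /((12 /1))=2187 /16384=0.13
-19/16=-1.19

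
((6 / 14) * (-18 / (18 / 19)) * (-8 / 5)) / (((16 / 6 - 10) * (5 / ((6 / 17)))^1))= -0.13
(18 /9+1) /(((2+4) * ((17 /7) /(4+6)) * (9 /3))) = 0.69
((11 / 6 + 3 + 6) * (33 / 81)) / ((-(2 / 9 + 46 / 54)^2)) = -6435 / 1682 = -3.83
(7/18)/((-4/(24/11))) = -7/33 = -0.21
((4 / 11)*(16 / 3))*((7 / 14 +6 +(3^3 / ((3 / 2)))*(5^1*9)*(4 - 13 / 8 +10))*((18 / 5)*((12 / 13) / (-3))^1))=-15406464 / 715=-21547.50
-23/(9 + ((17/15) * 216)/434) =-24955/10377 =-2.40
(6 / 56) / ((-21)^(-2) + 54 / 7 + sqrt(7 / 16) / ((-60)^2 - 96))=3509695429632 / 252772350050593 - 32450544 * sqrt(7) / 252772350050593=0.01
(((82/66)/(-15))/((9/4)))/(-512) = 41/570240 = 0.00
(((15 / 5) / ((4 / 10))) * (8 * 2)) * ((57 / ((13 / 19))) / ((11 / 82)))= 10656720 / 143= 74522.52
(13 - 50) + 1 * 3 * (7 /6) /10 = -733 /20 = -36.65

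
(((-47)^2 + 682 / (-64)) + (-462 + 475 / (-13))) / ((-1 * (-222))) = 707119 / 92352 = 7.66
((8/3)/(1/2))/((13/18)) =96/13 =7.38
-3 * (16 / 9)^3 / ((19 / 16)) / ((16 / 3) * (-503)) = 4096 / 774117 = 0.01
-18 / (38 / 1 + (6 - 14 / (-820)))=-7380 / 18047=-0.41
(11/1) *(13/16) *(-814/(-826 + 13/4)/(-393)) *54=-174603/143707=-1.21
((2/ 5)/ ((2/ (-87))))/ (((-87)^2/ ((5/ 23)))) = -1/ 2001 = -0.00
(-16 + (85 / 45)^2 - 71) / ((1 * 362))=-3379 / 14661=-0.23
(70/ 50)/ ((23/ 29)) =203/ 115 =1.77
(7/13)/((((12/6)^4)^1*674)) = 0.00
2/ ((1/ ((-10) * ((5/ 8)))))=-25/ 2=-12.50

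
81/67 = 1.21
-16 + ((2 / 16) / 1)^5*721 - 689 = -23100719 / 32768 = -704.98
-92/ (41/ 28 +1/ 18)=-23184/ 383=-60.53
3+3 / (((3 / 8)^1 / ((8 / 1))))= 67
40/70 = 4/7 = 0.57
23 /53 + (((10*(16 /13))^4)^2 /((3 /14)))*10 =3186865733688285419749 /129701184639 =24570829808.21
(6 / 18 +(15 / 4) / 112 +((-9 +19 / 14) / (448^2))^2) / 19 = 8688344532523 / 450031572221952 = 0.02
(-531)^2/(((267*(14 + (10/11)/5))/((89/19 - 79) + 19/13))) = -6201418905/1143116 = -5425.01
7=7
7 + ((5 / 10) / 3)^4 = 9073 / 1296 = 7.00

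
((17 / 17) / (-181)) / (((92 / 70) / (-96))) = 1680 / 4163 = 0.40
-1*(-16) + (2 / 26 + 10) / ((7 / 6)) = 2242 / 91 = 24.64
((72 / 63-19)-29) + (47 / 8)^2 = -5529 / 448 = -12.34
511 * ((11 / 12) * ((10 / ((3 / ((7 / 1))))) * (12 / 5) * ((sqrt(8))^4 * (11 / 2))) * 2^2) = 110801152 / 3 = 36933717.33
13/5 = 2.60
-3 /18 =-0.17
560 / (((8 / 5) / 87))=30450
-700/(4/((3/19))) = -27.63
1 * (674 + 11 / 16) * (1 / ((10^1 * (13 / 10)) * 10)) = 2159 / 416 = 5.19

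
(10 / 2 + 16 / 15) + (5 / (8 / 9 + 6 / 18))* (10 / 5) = 2351 / 165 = 14.25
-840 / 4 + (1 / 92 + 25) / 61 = -1176219 / 5612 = -209.59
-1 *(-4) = 4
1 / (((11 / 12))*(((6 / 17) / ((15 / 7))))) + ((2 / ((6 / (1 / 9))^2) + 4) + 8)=2090849 / 112266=18.62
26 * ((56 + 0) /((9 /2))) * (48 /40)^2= 11648 /25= 465.92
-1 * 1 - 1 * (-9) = 8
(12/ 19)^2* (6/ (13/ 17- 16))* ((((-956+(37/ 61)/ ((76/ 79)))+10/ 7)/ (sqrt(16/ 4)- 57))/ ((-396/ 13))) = 41049367866/ 458927219135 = 0.09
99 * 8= 792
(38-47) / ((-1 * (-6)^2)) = 1 / 4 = 0.25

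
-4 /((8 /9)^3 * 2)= -729 /256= -2.85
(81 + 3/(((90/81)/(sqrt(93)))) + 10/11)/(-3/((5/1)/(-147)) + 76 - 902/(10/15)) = -4505/65384 - 27* sqrt(93)/11888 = -0.09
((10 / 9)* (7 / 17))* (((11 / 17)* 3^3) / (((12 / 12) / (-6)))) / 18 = -770 / 289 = -2.66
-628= -628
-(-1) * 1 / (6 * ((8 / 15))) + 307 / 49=5157 / 784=6.58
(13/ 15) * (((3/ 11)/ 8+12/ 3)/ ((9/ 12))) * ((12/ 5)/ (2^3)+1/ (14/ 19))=26767/ 3465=7.72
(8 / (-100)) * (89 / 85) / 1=-178 / 2125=-0.08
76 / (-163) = -76 / 163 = -0.47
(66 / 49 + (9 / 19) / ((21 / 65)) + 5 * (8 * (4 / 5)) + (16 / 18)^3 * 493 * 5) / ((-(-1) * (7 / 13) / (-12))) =-62328453148 / 1583631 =-39357.94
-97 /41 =-2.37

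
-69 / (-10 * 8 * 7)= 69 / 560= 0.12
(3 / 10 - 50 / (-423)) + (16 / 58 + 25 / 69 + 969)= 2736926783 / 2821410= 970.06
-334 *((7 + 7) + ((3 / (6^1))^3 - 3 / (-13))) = -249331 / 52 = -4794.83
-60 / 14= -30 / 7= -4.29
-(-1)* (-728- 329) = -1057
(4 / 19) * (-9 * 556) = -20016 / 19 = -1053.47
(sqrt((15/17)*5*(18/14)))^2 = 675/119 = 5.67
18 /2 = 9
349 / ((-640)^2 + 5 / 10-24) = 698 / 819153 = 0.00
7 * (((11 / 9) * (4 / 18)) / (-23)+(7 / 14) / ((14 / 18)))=16459 / 3726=4.42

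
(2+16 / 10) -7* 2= -52 / 5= -10.40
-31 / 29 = -1.07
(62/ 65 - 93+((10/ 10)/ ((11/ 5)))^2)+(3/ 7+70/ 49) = -4953981/ 55055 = -89.98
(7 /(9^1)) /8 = 7 /72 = 0.10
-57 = -57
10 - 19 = -9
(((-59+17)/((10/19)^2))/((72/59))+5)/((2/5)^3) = -715465/384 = -1863.19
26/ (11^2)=26/ 121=0.21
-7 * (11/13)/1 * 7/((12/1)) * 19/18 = -10241/2808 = -3.65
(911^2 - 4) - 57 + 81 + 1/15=12449116/15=829941.07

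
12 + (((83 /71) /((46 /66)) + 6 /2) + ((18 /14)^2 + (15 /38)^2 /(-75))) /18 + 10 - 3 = 13415810635 /693267288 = 19.35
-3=-3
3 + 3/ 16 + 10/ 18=539/ 144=3.74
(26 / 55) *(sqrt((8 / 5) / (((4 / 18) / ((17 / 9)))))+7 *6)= 52 *sqrt(85) / 275+1092 / 55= 21.60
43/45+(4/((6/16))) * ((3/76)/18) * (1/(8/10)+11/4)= 299/285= 1.05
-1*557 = -557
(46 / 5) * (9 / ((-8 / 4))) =-207 / 5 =-41.40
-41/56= -0.73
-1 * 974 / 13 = -974 / 13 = -74.92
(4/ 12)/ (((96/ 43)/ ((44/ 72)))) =473/ 5184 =0.09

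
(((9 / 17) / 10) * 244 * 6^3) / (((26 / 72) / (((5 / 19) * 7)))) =59766336 / 4199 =14233.47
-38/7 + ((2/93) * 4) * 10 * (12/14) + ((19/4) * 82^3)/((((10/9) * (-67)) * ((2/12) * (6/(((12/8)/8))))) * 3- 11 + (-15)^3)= -2578419293/4469549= -576.89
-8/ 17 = -0.47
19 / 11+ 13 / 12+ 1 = 503 / 132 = 3.81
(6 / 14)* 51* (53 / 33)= 2703 / 77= 35.10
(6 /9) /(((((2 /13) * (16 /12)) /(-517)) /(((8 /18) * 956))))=-6425276 /9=-713919.56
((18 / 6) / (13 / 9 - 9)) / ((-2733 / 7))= 63 / 61948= 0.00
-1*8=-8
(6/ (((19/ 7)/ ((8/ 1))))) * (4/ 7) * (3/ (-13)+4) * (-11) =-418.98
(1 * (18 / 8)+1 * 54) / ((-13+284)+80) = 25 / 156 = 0.16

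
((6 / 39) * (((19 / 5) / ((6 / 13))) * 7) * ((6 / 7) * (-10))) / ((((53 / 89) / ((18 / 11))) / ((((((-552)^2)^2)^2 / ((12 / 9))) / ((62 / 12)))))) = -4722818324582770650963247104 / 18073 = -261319002079498182424791.00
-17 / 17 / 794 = -1 / 794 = -0.00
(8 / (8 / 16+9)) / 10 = 8 / 95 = 0.08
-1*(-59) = 59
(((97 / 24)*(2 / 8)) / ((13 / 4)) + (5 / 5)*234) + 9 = 75913 / 312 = 243.31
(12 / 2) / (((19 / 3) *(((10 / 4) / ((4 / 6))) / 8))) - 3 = -93 / 95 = -0.98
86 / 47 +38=1872 / 47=39.83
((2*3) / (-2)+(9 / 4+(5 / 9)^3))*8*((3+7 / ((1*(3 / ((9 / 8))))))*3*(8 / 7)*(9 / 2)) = -1205 / 3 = -401.67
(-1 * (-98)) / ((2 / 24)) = 1176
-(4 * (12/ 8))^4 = -1296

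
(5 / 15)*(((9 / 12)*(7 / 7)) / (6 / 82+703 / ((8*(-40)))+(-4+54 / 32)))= -3280 / 58203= -0.06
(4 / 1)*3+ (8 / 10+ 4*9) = 244 / 5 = 48.80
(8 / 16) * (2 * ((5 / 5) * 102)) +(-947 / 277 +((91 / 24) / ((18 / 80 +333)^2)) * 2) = 14554278527761 / 147637322271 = 98.58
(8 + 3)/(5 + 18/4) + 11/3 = 275/57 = 4.82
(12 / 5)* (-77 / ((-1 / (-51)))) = -47124 / 5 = -9424.80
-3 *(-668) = 2004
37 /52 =0.71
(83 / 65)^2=1.63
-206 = -206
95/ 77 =1.23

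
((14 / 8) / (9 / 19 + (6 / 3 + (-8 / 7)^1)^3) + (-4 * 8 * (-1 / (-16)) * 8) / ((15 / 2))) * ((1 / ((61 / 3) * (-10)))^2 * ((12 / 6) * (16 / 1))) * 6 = -944652 / 371634875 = -0.00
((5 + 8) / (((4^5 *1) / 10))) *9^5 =3838185 / 512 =7496.46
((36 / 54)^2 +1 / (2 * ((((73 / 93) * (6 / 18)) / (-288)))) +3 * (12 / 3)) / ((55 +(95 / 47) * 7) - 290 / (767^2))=-222081450656 / 28548525735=-7.78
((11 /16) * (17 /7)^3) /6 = 54043 /32928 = 1.64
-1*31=-31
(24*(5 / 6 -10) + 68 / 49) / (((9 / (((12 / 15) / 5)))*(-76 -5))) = 42848 / 893025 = 0.05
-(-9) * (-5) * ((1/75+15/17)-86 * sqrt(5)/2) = 4286.49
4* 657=2628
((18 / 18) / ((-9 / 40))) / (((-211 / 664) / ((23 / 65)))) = 4.95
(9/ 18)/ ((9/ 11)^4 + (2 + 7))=14641/ 276660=0.05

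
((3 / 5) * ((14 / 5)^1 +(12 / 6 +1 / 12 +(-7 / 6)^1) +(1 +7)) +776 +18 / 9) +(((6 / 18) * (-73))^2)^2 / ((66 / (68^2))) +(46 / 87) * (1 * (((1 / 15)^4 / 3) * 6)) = 4760265289350323 / 193792500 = 24563723.00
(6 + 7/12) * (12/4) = 79/4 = 19.75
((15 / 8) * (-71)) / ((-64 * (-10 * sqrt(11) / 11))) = -0.69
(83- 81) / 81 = 0.02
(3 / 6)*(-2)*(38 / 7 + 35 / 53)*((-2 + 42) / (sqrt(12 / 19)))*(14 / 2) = -15060*sqrt(57) / 53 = -2145.29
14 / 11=1.27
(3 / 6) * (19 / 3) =19 / 6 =3.17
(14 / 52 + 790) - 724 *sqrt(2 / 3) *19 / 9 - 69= 18753 / 26 - 13756 *sqrt(6) / 27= -526.70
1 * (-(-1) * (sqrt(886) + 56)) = sqrt(886) + 56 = 85.77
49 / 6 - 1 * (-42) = 301 / 6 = 50.17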